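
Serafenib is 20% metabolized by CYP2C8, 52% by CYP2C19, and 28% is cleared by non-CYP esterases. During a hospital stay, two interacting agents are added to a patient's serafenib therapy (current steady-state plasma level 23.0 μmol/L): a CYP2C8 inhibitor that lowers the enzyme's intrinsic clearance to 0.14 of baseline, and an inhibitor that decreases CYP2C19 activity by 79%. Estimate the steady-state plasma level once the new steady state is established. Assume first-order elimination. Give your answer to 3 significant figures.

The CYP2C8 pathway (20% of clearance) drops to 0.14× activity: 0.2 × 0.14 = 0.028.
The CYP2C19 pathway (52% of clearance) drops to 0.21× activity: 0.52 × 0.21 = 0.1092.
Non-CYP routes (28%) are unchanged.
New clearance relative to baseline: 0.028 + 0.1092 + 0.28 = 0.4172.
New steady-state plasma level = 23.0 / 0.4172 = 55.1 μmol/L (concentration scales inversely with clearance).

55.1 μmol/L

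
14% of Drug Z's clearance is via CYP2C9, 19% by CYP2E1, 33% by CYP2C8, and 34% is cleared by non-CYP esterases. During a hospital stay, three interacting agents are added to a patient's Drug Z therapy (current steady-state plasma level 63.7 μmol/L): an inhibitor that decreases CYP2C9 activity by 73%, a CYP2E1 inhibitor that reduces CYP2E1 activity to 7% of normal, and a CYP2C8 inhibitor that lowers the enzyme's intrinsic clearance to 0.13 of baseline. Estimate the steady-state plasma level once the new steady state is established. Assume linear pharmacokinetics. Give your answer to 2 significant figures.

The CYP2C9 pathway (14% of clearance) falls to 0.27× activity: 0.14 × 0.27 = 0.0378.
The CYP2E1 pathway (19% of clearance) drops to 0.07× activity: 0.19 × 0.07 = 0.0133.
The CYP2C8 pathway (33% of clearance) falls to 0.13× activity: 0.33 × 0.13 = 0.0429.
The remaining 34% of clearance is unaffected.
CL_new/CL_old = 0.0378 + 0.0133 + 0.0429 + 0.34 = 0.434.
Dividing the baseline by the relative clearance: 63.7 / 0.434 = 1.5 × 10² μmol/L.

1.5 × 10² μmol/L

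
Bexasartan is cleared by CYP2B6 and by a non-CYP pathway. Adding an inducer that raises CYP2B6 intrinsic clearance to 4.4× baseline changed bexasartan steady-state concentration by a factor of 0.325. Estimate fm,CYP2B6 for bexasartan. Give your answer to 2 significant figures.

0.61

Let fm be the CYP2B6 fraction. New clearance relative to baseline = fm × 4.4 + (1 − fm).
Steady-state concentration ratio = 1 / (new CL fraction), so new CL fraction = 1 / 0.325 = 3.077.
fm × 4.4 + 1 − fm = 3.077  ⇒  fm × (4.4 − 1) = 2.077  ⇒  fm = 0.61.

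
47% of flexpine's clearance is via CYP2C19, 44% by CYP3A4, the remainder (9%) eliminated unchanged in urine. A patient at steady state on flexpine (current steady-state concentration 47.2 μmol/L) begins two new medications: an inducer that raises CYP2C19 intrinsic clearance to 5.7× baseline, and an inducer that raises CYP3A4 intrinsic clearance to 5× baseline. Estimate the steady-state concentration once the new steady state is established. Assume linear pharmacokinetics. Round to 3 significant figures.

CYP2C19: 0.47 × 5.7 = 2.679
CYP3A4: 0.44 × 5 = 2.2
Other: 0.09 (unchanged)
Relative clearance = 2.679 + 2.2 + 0.09 = 4.969.
New steady-state concentration = 47.2 / 4.969 = 9.50 μmol/L (concentration scales inversely with clearance).

9.50 μmol/L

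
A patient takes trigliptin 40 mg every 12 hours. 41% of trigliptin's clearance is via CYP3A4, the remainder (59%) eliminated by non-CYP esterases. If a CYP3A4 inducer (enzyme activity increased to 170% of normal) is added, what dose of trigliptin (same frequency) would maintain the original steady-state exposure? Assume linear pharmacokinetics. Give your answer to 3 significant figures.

The CYP3A4 pathway (41% of clearance) is boosted to 1.7× activity: 0.41 × 1.7 = 0.697.
The remaining 59% of clearance is unaffected.
CL_new/CL_old = 0.697 + 0.59 = 1.287.
Exposure is unchanged when dose changes in proportion to clearance. New dose = 40 mg × 1.287 = 51.5 mg.

51.5 mg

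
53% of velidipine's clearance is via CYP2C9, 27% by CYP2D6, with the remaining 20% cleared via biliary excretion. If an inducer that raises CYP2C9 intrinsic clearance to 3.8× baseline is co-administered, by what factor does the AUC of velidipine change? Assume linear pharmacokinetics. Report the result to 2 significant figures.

The CYP2C9 pathway (53% of clearance) is boosted to 3.8× activity: 0.53 × 3.8 = 2.014.
CYP2D6 (27%) and the residual 20% are unaffected.
New clearance relative to baseline: 2.014 + 0.27 + 0.2 = 2.484.
AUC is inversely proportional to clearance, so the fold-change is 1 / 2.484 = 0.40.

0.40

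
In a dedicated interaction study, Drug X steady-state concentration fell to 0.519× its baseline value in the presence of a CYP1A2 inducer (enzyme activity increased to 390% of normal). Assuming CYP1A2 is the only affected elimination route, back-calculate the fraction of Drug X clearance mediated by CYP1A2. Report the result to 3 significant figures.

CL'/CL = 1 / 0.519 = 1.927
3.9·fm + (1 − fm) = 1.927
fm = (1.927 − 1) / (3.9 − 1) = 0.320

0.320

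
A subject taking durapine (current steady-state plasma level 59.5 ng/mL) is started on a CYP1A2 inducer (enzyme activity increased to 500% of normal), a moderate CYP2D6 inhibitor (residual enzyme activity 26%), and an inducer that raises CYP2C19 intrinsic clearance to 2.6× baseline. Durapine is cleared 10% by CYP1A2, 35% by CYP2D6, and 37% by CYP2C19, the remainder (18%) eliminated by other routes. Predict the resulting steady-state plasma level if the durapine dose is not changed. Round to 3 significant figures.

34.3 ng/mL

The CYP1A2 pathway (10% of clearance) is boosted to 5× activity: 0.1 × 5 = 0.5.
The CYP2D6 pathway (35% of clearance) drops to 0.26× activity: 0.35 × 0.26 = 0.091.
The CYP2C19 pathway (37% of clearance) is boosted to 2.6× activity: 0.37 × 2.6 = 0.962.
The remaining 18% of clearance is unaffected.
Relative clearance = 0.5 + 0.091 + 0.962 + 0.18 = 1.733.
New steady-state plasma level = 59.5 / 1.733 = 34.3 ng/mL (concentration scales inversely with clearance).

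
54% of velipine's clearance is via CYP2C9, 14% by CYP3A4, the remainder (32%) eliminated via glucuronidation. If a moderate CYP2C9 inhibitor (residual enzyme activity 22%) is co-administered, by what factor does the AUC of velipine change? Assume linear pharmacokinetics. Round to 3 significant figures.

CYP2C9: 0.54 × 0.22 = 0.1188
CYP3A4: 0.14 (unchanged)
Other: 0.32 (unchanged)
Relative clearance = 0.1188 + 0.14 + 0.32 = 0.5788.
AUC is inversely proportional to clearance, so the fold-change is 1 / 0.5788 = 1.73.

1.73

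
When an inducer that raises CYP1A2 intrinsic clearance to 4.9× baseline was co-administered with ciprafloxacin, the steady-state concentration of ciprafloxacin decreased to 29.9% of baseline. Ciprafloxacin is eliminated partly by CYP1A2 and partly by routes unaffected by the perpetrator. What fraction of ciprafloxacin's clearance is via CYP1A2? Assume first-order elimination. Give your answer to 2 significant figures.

CL'/CL = 1 / 0.299 = 3.344
4.9·fm + (1 − fm) = 3.344
fm = (3.344 − 1) / (4.9 − 1) = 0.60

0.60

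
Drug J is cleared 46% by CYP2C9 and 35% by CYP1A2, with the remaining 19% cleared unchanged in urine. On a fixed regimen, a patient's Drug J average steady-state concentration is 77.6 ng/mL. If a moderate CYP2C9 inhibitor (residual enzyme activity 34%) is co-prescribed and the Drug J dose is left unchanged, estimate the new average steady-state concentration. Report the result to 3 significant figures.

111 ng/mL

The CYP2C9 pathway (46% of clearance) falls to 0.34× activity: 0.46 × 0.34 = 0.1564.
CYP1A2 (35%) and the residual 19% are unaffected.
CL_new/CL_old = 0.1564 + 0.35 + 0.19 = 0.6964.
Average steady-state concentration ∝ 1/CL, so new value = 77.6 / 0.6964 = 111 ng/mL.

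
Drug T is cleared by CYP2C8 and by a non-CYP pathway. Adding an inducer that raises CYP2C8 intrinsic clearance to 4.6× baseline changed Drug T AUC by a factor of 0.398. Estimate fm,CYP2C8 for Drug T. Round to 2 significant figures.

0.42

Call the CYP2C8 fraction fm. After the interaction, CL_new/CL_old = fm × 4.6 + (1 − fm).
AUC ratio = 1 / (new CL fraction), so new CL fraction = 1 / 0.398 = 2.513.
fm × 4.6 + 1 − fm = 2.513  ⇒  fm × (4.6 − 1) = 1.513  ⇒  fm = 0.42.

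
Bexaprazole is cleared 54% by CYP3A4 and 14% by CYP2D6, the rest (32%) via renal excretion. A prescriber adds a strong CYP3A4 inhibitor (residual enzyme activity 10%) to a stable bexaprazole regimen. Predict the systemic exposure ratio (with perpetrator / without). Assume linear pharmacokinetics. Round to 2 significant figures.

CYP3A4: 0.54 × 0.1 = 0.054
CYP2D6: 0.14 (unchanged)
Other: 0.32 (unchanged)
Relative clearance = 0.054 + 0.14 + 0.32 = 0.514.
Since systemic exposure ∝ 1/CL, the ratio is 1 / 0.514 = 1.9.

1.9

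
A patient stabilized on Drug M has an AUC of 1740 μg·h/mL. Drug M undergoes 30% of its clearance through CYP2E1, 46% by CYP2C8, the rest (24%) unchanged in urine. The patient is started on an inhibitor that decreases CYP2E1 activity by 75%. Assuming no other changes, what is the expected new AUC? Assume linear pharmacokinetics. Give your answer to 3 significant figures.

2.25 × 10³ μg·h/mL

The CYP2E1 pathway (30% of clearance) drops to 0.25× activity: 0.3 × 0.25 = 0.075.
CYP2C8 (46%) and the residual 24% are unaffected.
New clearance relative to baseline: 0.075 + 0.46 + 0.24 = 0.775.
New AUC = baseline ÷ relative clearance = 1740 / 0.775 = 2.25 × 10³ μg·h/mL.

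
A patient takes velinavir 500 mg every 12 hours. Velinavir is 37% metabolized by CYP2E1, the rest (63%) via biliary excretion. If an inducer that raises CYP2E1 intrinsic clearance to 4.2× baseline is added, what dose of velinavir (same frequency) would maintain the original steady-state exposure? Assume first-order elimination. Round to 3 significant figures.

The CYP2E1 pathway (37% of clearance) is boosted to 4.2× activity: 0.37 × 4.2 = 1.554.
Non-CYP routes (63%) are unchanged.
CL_new/CL_old = 1.554 + 0.63 = 2.184.
Css,avg = (dose rate)/CL, so holding Css fixed requires dose ∝ CL: 500 × 2.184 = 1.09 × 10³ mg.

1.09 × 10³ mg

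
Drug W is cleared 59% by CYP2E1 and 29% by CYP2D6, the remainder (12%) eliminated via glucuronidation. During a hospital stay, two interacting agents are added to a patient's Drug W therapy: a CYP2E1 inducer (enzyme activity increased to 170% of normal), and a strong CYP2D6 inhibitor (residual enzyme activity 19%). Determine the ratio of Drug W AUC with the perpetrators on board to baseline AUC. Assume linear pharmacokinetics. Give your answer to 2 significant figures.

0.85

The CYP2E1 pathway (59% of clearance) is boosted to 1.7× activity: 0.59 × 1.7 = 1.003.
The CYP2D6 pathway (29% of clearance) is reduced to 0.19× activity: 0.29 × 0.19 = 0.0551.
The remaining 12% of clearance is unaffected.
Relative clearance = 1.003 + 0.0551 + 0.12 = 1.1781.
Net AUC ratio = 1 / 1.1781 = 0.85.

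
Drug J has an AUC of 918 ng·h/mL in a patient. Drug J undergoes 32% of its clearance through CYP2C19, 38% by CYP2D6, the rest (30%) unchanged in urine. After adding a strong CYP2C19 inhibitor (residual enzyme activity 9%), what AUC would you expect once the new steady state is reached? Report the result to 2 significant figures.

1.3 × 10³ ng·h/mL

CYP2C19: 0.32 × 0.09 = 0.0288
CYP2D6: 0.38 (unchanged)
Other: 0.3 (unchanged)
Relative clearance = 0.0288 + 0.38 + 0.3 = 0.7088.
AUC ∝ 1/CL, so new value = 918 / 0.7088 = 1.3 × 10³ ng·h/mL.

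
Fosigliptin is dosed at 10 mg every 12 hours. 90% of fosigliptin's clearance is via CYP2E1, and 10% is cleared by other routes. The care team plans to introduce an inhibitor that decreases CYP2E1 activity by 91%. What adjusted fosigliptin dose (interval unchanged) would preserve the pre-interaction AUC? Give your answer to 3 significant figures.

1.81 mg

CYP2E1: 0.9 × 0.09 = 0.081
Other: 0.1 (unchanged)
Relative clearance = 0.081 + 0.1 = 0.181.
To maintain the same steady-state level, dose must scale with clearance: new dose = 10 × 0.181 = 1.81 mg.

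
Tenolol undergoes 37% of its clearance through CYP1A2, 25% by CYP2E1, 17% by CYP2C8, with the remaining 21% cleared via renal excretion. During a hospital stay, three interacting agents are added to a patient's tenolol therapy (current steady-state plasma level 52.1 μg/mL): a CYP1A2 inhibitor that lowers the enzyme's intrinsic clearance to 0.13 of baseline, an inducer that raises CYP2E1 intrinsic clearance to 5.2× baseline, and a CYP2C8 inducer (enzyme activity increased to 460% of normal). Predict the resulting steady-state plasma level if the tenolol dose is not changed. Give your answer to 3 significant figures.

The CYP1A2 pathway (37% of clearance) drops to 0.13× activity: 0.37 × 0.13 = 0.0481.
The CYP2E1 pathway (25% of clearance) increases to 5.2× activity: 0.25 × 5.2 = 1.3.
The CYP2C8 pathway (17% of clearance) increases to 4.6× activity: 0.17 × 4.6 = 0.782.
Non-CYP routes (21%) are unchanged.
CL_new/CL_old = 0.0481 + 1.3 + 0.782 + 0.21 = 2.3401.
Steady-state plasma level ∝ 1/CL: new value = 52.1 / 2.3401 = 22.3 μg/mL.

22.3 μg/mL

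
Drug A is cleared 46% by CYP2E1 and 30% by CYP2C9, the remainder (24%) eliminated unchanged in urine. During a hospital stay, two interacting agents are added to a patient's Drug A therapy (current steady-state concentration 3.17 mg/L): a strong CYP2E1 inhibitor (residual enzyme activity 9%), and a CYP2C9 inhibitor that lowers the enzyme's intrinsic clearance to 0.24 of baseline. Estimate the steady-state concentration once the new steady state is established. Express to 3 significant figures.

8.97 mg/L

The CYP2E1 pathway (46% of clearance) falls to 0.09× activity: 0.46 × 0.09 = 0.0414.
The CYP2C9 pathway (30% of clearance) falls to 0.24× activity: 0.3 × 0.24 = 0.072.
Non-CYP routes (24%) are unchanged.
Relative clearance = 0.0414 + 0.072 + 0.24 = 0.3534.
Dividing the baseline by the relative clearance: 3.17 / 0.3534 = 8.97 mg/L.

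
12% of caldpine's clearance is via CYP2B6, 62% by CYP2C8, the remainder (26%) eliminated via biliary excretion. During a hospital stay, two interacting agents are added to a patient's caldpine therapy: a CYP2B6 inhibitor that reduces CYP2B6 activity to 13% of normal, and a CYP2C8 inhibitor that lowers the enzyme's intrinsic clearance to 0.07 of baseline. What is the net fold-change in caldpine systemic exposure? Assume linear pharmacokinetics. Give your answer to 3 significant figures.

3.13

CYP2B6: 0.12 × 0.13 = 0.0156
CYP2C8: 0.62 × 0.07 = 0.0434
Other: 0.26 (unchanged)
CL_new/CL_old = 0.0156 + 0.0434 + 0.26 = 0.319.
Net systemic exposure ratio = 1 / 0.319 = 3.13.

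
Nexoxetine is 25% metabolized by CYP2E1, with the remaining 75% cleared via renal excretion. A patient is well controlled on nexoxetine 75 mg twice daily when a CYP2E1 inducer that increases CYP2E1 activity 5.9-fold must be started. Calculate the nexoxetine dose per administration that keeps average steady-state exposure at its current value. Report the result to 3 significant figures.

CYP2E1: 0.25 × 5.9 = 1.475
Other: 0.75 (unchanged)
CL_new/CL_old = 1.475 + 0.75 = 2.225.
To maintain the same steady-state level, dose must scale with clearance: new dose = 75 × 2.225 = 167 mg.

167 mg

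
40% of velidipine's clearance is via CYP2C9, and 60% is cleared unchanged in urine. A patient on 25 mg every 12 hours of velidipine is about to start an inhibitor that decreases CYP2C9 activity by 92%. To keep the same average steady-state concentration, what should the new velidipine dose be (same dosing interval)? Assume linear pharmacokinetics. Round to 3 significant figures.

15.8 mg

CYP2C9: 0.4 × 0.08 = 0.032
Other: 0.6 (unchanged)
CL_new/CL_old = 0.032 + 0.6 = 0.632.
Exposure is unchanged when dose changes in proportion to clearance. New dose = 25 mg × 0.632 = 15.8 mg.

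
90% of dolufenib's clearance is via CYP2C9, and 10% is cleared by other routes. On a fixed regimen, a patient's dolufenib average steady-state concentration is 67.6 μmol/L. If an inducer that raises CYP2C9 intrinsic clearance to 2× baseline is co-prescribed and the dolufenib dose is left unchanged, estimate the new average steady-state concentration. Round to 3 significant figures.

35.6 μmol/L

CYP2C9: 0.9 × 2 = 1.8
Other: 0.1 (unchanged)
Relative clearance = 1.8 + 0.1 = 1.9.
Average steady-state concentration ∝ 1/CL, so new value = 67.6 / 1.9 = 35.6 μmol/L.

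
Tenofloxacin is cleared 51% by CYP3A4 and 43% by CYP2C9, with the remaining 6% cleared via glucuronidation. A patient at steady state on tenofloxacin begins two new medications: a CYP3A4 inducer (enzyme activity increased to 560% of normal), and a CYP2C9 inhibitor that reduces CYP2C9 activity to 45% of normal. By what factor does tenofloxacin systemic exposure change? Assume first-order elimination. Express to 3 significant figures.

The CYP3A4 pathway (51% of clearance) is boosted to 5.6× activity: 0.51 × 5.6 = 2.856.
The CYP2C9 pathway (43% of clearance) falls to 0.45× activity: 0.43 × 0.45 = 0.1935.
The remaining 6% of clearance is unaffected.
Relative clearance = 2.856 + 0.1935 + 0.06 = 3.1095.
Systemic exposure ∝ 1/CL: fold-change = 1 / 3.1095 = 0.322.

0.322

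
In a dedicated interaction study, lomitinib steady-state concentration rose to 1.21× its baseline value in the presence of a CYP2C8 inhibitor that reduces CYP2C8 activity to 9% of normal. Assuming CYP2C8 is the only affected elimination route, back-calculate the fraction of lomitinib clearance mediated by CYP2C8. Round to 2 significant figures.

Call the CYP2C8 fraction fm. After the interaction, CL_new/CL_old = fm × 0.09 + (1 − fm).
Steady-state concentration ratio = 1 / (new CL fraction), so new CL fraction = 1 / 1.21 = 0.8264.
fm × 0.09 + 1 − fm = 0.8264  ⇒  fm × (0.09 − 1) = −0.1736  ⇒  fm = 0.19.

0.19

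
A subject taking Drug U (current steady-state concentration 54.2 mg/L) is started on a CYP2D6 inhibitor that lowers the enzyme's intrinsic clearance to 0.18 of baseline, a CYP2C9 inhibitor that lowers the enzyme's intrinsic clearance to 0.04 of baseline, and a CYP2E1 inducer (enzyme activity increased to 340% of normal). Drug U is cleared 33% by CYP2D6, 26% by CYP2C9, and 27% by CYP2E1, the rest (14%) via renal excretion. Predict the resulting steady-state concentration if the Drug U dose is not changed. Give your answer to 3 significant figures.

The CYP2D6 pathway (33% of clearance) falls to 0.18× activity: 0.33 × 0.18 = 0.0594.
The CYP2C9 pathway (26% of clearance) is reduced to 0.04× activity: 0.26 × 0.04 = 0.0104.
The CYP2E1 pathway (27% of clearance) is boosted to 3.4× activity: 0.27 × 3.4 = 0.918.
Non-CYP routes (14%) are unchanged.
New clearance relative to baseline: 0.0594 + 0.0104 + 0.918 + 0.14 = 1.1278.
New steady-state concentration = 54.2 / 1.1278 = 48.1 mg/L (concentration scales inversely with clearance).

48.1 mg/L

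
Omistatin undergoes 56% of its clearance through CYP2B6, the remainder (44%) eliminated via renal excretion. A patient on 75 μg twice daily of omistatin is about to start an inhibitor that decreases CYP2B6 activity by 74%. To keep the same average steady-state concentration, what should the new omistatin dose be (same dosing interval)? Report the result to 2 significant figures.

44 μg

CYP2B6: 0.56 × 0.26 = 0.1456
Other: 0.44 (unchanged)
Relative clearance = 0.1456 + 0.44 = 0.5856.
To maintain the same steady-state level, dose must scale with clearance: new dose = 75 × 0.5856 = 44 μg.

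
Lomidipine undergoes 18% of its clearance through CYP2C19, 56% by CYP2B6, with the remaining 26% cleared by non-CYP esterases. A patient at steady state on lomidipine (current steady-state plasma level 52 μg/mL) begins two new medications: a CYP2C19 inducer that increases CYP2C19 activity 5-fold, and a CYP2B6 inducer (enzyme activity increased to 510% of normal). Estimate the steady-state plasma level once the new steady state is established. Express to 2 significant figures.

The CYP2C19 pathway (18% of clearance) rises to 5× activity: 0.18 × 5 = 0.9.
The CYP2B6 pathway (56% of clearance) rises to 5.1× activity: 0.56 × 5.1 = 2.856.
Non-CYP routes (26%) are unchanged.
CL_new/CL_old = 0.9 + 2.856 + 0.26 = 4.016.
Dividing the baseline by the relative clearance: 52 / 4.016 = 13 μg/mL.

13 μg/mL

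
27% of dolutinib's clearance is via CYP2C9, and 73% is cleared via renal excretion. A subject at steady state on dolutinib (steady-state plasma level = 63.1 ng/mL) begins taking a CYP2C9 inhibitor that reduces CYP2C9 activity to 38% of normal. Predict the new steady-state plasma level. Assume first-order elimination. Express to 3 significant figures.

75.8 ng/mL

The CYP2C9 pathway (27% of clearance) falls to 0.38× activity: 0.27 × 0.38 = 0.1026.
The remaining 73% of clearance is unaffected.
CL_new/CL_old = 0.1026 + 0.73 = 0.8326.
With dosing unchanged, steady-state plasma level scales as 1/CL: 63.1 / 0.8326 = 75.8 ng/mL.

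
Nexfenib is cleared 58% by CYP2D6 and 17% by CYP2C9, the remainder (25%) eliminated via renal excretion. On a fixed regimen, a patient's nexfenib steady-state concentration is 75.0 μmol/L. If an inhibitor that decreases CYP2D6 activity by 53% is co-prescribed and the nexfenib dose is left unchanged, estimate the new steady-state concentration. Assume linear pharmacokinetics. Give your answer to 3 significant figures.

108 μmol/L

The CYP2D6 pathway (58% of clearance) is reduced to 0.47× activity: 0.58 × 0.47 = 0.2726.
CYP2C9 (17%) and the residual 25% are unaffected.
CL_new/CL_old = 0.2726 + 0.17 + 0.25 = 0.6926.
Steady-state concentration ∝ 1/CL, so new value = 75.0 / 0.6926 = 108 μmol/L.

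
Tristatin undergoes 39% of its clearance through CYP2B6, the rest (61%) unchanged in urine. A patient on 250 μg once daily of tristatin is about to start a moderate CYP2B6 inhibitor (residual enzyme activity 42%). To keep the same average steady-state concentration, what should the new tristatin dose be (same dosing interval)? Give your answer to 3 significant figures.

193 μg

CYP2B6: 0.39 × 0.42 = 0.1638
Other: 0.61 (unchanged)
Relative clearance = 0.1638 + 0.61 = 0.7738.
Css,avg = (dose rate)/CL, so holding Css fixed requires dose ∝ CL: 250 × 0.7738 = 193 μg.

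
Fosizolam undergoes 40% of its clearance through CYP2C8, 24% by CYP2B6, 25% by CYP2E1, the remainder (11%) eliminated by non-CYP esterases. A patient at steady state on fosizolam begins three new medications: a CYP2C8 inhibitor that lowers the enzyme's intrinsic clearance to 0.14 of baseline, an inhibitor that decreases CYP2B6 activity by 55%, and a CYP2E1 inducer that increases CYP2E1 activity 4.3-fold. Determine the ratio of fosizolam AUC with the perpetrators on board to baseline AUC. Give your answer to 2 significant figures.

0.74

The CYP2C8 pathway (40% of clearance) falls to 0.14× activity: 0.4 × 0.14 = 0.056.
The CYP2B6 pathway (24% of clearance) is reduced to 0.45× activity: 0.24 × 0.45 = 0.108.
The CYP2E1 pathway (25% of clearance) increases to 4.3× activity: 0.25 × 4.3 = 1.075.
The remaining 11% of clearance is unaffected.
CL_new/CL_old = 0.056 + 0.108 + 1.075 + 0.11 = 1.349.
Net AUC ratio = 1 / 1.349 = 0.74.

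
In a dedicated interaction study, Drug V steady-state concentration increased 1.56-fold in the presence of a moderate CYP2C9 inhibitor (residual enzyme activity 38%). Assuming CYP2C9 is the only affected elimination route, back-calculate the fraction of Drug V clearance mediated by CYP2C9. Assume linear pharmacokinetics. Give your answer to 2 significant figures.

Let fm be the CYP2C9 fraction. New clearance relative to baseline = fm × 0.38 + (1 − fm).
Steady-state concentration ratio = 1 / (new CL fraction), so new CL fraction = 1 / 1.56 = 0.641.
fm × 0.38 + 1 − fm = 0.641  ⇒  fm × (0.38 − 1) = −0.359  ⇒  fm = 0.58.

0.58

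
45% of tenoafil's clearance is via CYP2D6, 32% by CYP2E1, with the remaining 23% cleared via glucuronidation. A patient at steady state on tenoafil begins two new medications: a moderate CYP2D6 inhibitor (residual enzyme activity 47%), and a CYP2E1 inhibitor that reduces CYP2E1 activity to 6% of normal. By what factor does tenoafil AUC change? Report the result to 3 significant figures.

2.17

CYP2D6: 0.45 × 0.47 = 0.2115
CYP2E1: 0.32 × 0.06 = 0.0192
Other: 0.23 (unchanged)
New clearance relative to baseline: 0.2115 + 0.0192 + 0.23 = 0.4607.
Net AUC ratio = 1 / 0.4607 = 2.17.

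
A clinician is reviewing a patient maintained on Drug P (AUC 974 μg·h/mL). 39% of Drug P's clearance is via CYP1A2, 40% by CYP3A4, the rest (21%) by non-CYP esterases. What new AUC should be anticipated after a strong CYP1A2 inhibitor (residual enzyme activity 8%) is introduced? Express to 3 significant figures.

CYP1A2: 0.39 × 0.08 = 0.0312
CYP3A4: 0.4 (unchanged)
Other: 0.21 (unchanged)
Relative clearance = 0.0312 + 0.4 + 0.21 = 0.6412.
With dosing unchanged, AUC scales as 1/CL: 974 / 0.6412 = 1.52 × 10³ μg·h/mL.

1.52 × 10³ μg·h/mL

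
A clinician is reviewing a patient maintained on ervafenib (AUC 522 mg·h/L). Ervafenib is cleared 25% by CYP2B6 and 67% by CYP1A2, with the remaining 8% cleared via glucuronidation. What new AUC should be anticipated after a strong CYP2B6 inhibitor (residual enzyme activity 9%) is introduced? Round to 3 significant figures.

CYP2B6: 0.25 × 0.09 = 0.0225
CYP1A2: 0.67 (unchanged)
Other: 0.08 (unchanged)
New clearance relative to baseline: 0.0225 + 0.67 + 0.08 = 0.7725.
With dosing unchanged, AUC scales as 1/CL: 522 / 0.7725 = 676 mg·h/L.

676 mg·h/L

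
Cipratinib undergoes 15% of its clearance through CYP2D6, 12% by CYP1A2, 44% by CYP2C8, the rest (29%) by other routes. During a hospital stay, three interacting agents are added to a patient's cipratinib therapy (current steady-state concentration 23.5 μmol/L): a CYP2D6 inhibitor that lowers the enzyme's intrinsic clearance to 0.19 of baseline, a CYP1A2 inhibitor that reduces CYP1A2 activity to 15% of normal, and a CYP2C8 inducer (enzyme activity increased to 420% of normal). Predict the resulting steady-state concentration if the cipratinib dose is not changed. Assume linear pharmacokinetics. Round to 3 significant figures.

The CYP2D6 pathway (15% of clearance) falls to 0.19× activity: 0.15 × 0.19 = 0.0285.
The CYP1A2 pathway (12% of clearance) falls to 0.15× activity: 0.12 × 0.15 = 0.018.
The CYP2C8 pathway (44% of clearance) is boosted to 4.2× activity: 0.44 × 4.2 = 1.848.
The remaining 29% of clearance is unaffected.
Relative clearance = 0.0285 + 0.018 + 1.848 + 0.29 = 2.1845.
New steady-state concentration = 23.5 / 2.1845 = 10.8 μmol/L (concentration scales inversely with clearance).

10.8 μmol/L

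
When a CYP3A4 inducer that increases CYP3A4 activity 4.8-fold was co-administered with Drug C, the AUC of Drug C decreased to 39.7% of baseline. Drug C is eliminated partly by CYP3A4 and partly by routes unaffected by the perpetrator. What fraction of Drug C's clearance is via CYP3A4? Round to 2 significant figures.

0.40

Write x for the fraction cleared via CYP3A4. The observed AUC change means clearance rose to 1/0.397 = 2.519 of baseline.
Only the CYP3A4 route changed, so 2.519 = x·4.8 + (1 − x), giving x = 0.40.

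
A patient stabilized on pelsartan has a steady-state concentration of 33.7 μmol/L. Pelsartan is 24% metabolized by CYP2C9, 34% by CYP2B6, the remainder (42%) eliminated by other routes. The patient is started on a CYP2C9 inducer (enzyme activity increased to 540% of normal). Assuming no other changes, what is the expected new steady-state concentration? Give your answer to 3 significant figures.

The CYP2C9 pathway (24% of clearance) rises to 5.4× activity: 0.24 × 5.4 = 1.296.
CYP2B6 (34%) and the residual 42% are unaffected.
CL_new/CL_old = 1.296 + 0.34 + 0.42 = 2.056.
New steady-state concentration = baseline ÷ relative clearance = 33.7 / 2.056 = 16.4 μmol/L.

16.4 μmol/L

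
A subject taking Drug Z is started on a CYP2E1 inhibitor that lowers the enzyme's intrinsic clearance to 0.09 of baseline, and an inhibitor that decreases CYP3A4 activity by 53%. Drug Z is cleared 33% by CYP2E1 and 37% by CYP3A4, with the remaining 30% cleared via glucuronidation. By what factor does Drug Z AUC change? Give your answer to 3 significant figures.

1.99

The CYP2E1 pathway (33% of clearance) is reduced to 0.09× activity: 0.33 × 0.09 = 0.0297.
The CYP3A4 pathway (37% of clearance) falls to 0.47× activity: 0.37 × 0.47 = 0.1739.
The remaining 30% of clearance is unaffected.
Relative clearance = 0.0297 + 0.1739 + 0.3 = 0.5036.
Because AUC varies inversely with clearance, the combined effect is 1 / 0.5036 = 1.99.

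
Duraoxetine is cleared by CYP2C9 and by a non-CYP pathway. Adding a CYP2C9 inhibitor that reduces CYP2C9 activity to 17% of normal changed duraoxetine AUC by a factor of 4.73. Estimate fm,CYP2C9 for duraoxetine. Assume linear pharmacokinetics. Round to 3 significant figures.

CL'/CL = 1 / 4.73 = 0.2114
0.17·fm + (1 − fm) = 0.2114
fm = (0.2114 − 1) / (0.17 − 1) = 0.950

0.950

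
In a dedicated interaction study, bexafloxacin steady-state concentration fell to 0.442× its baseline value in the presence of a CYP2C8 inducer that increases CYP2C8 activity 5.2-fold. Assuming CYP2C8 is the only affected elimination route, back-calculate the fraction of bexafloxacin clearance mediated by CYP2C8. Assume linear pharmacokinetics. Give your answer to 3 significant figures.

0.301

CL'/CL = 1 / 0.442 = 2.262
5.2·fm + (1 − fm) = 2.262
fm = (2.262 − 1) / (5.2 − 1) = 0.301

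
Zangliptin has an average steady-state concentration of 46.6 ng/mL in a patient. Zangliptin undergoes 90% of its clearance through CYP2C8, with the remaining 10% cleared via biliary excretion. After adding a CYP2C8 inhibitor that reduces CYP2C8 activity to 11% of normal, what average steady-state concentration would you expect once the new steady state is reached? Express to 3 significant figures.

The CYP2C8 pathway (90% of clearance) falls to 0.11× activity: 0.9 × 0.11 = 0.099.
The remaining 10% of clearance is unaffected.
CL_new/CL_old = 0.099 + 0.1 = 0.199.
With dosing unchanged, average steady-state concentration scales as 1/CL: 46.6 / 0.199 = 234 ng/mL.

234 ng/mL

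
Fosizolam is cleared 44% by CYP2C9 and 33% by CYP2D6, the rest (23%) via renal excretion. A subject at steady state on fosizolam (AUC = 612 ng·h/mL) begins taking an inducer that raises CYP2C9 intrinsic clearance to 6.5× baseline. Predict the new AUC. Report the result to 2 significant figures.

1.8 × 10² ng·h/mL

The CYP2C9 pathway (44% of clearance) increases to 6.5× activity: 0.44 × 6.5 = 2.86.
CYP2D6 (33%) and the residual 23% are unaffected.
Relative clearance = 2.86 + 0.33 + 0.23 = 3.42.
AUC ∝ 1/CL, so new value = 612 / 3.42 = 1.8 × 10² ng·h/mL.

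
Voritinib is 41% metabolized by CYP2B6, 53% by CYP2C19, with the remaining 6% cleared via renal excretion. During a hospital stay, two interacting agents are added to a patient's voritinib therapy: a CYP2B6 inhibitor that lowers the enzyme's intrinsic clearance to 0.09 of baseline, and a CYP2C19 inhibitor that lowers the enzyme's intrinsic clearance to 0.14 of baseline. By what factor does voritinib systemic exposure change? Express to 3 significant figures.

The CYP2B6 pathway (41% of clearance) is reduced to 0.09× activity: 0.41 × 0.09 = 0.0369.
The CYP2C19 pathway (53% of clearance) is reduced to 0.14× activity: 0.53 × 0.14 = 0.0742.
The remaining 6% of clearance is unaffected.
Relative clearance = 0.0369 + 0.0742 + 0.06 = 0.1711.
Systemic exposure ∝ 1/CL: fold-change = 1 / 0.1711 = 5.84.

5.84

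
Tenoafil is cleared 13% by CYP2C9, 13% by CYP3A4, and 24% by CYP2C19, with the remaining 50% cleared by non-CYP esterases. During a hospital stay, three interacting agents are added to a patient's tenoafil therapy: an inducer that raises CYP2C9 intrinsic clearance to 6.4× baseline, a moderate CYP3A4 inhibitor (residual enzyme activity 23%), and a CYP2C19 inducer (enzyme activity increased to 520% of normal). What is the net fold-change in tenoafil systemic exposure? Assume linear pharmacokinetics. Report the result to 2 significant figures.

0.38

The CYP2C9 pathway (13% of clearance) is boosted to 6.4× activity: 0.13 × 6.4 = 0.832.
The CYP3A4 pathway (13% of clearance) falls to 0.23× activity: 0.13 × 0.23 = 0.0299.
The CYP2C19 pathway (24% of clearance) rises to 5.2× activity: 0.24 × 5.2 = 1.248.
Non-CYP routes (50%) are unchanged.
New clearance relative to baseline: 0.832 + 0.0299 + 1.248 + 0.5 = 2.6099.
Net systemic exposure ratio = 1 / 2.6099 = 0.38.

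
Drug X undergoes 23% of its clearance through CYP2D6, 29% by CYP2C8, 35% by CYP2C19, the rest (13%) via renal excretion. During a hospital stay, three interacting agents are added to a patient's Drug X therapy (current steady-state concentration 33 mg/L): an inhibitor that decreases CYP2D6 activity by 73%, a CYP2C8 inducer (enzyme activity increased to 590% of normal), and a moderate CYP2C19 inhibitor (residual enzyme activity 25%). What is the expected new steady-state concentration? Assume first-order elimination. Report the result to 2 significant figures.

17 mg/L

CYP2D6: 0.23 × 0.27 = 0.0621
CYP2C8: 0.29 × 5.9 = 1.711
CYP2C19: 0.35 × 0.25 = 0.0875
Other: 0.13 (unchanged)
Relative clearance = 0.0621 + 1.711 + 0.0875 + 0.13 = 1.9906.
New steady-state concentration = 33 / 1.9906 = 17 mg/L (concentration scales inversely with clearance).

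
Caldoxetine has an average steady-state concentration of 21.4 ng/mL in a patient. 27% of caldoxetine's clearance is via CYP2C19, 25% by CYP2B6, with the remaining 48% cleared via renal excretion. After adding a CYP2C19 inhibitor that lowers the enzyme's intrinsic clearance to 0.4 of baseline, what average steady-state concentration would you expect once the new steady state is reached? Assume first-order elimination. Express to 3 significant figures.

25.5 ng/mL

CYP2C19: 0.27 × 0.4 = 0.108
CYP2B6: 0.25 (unchanged)
Other: 0.48 (unchanged)
CL_new/CL_old = 0.108 + 0.25 + 0.48 = 0.838.
With dosing unchanged, average steady-state concentration scales as 1/CL: 21.4 / 0.838 = 25.5 ng/mL.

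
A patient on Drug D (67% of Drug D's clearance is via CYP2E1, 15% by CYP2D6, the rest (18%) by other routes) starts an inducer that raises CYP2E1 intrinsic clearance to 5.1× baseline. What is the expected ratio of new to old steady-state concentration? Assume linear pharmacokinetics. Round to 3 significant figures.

0.267

The CYP2E1 pathway (67% of clearance) increases to 5.1× activity: 0.67 × 5.1 = 3.417.
CYP2D6 (15%) and the residual 18% are unaffected.
CL_new/CL_old = 3.417 + 0.15 + 0.18 = 3.747.
Steady-state concentration ratio = CL_old/CL_new = 1 / 3.747 = 0.267.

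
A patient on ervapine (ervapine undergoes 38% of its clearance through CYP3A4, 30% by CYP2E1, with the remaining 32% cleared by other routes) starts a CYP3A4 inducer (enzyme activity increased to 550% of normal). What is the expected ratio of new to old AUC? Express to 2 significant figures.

0.37

The CYP3A4 pathway (38% of clearance) rises to 5.5× activity: 0.38 × 5.5 = 2.09.
CYP2E1 (30%) and the residual 32% are unaffected.
New clearance relative to baseline: 2.09 + 0.3 + 0.32 = 2.71.
AUC ratio = CL_old/CL_new = 1 / 2.71 = 0.37.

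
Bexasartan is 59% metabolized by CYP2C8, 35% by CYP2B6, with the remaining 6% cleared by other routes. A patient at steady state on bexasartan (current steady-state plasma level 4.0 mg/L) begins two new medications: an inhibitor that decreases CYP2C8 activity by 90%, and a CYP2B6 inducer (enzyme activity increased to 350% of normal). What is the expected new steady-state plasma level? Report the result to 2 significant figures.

3.0 mg/L

The CYP2C8 pathway (59% of clearance) is reduced to 0.1× activity: 0.59 × 0.1 = 0.059.
The CYP2B6 pathway (35% of clearance) rises to 3.5× activity: 0.35 × 3.5 = 1.225.
The remaining 6% of clearance is unaffected.
New clearance relative to baseline: 0.059 + 1.225 + 0.06 = 1.344.
Dividing the baseline by the relative clearance: 4.0 / 1.344 = 3.0 mg/L.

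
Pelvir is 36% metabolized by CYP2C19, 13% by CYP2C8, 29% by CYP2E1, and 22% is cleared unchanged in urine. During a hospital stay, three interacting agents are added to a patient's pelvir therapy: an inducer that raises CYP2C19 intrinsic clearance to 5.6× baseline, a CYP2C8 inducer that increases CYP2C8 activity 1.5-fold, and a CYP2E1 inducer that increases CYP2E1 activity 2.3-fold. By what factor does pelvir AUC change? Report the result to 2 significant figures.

0.32

The CYP2C19 pathway (36% of clearance) rises to 5.6× activity: 0.36 × 5.6 = 2.016.
The CYP2C8 pathway (13% of clearance) increases to 1.5× activity: 0.13 × 1.5 = 0.195.
The CYP2E1 pathway (29% of clearance) increases to 2.3× activity: 0.29 × 2.3 = 0.667.
Non-CYP routes (22%) are unchanged.
New clearance relative to baseline: 2.016 + 0.195 + 0.667 + 0.22 = 3.098.
Net AUC ratio = 1 / 3.098 = 0.32.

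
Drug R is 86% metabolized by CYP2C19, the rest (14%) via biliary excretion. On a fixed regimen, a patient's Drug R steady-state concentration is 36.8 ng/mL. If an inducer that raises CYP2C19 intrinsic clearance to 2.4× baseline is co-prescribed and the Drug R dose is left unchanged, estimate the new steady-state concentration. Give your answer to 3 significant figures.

16.7 ng/mL

CYP2C19: 0.86 × 2.4 = 2.064
Other: 0.14 (unchanged)
Relative clearance = 2.064 + 0.14 = 2.204.
New steady-state concentration = baseline ÷ relative clearance = 36.8 / 2.204 = 16.7 ng/mL.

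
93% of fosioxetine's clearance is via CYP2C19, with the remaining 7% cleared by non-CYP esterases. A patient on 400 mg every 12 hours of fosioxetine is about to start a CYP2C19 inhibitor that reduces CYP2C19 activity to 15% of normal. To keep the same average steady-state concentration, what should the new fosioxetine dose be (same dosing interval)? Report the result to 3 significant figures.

The CYP2C19 pathway (93% of clearance) drops to 0.15× activity: 0.93 × 0.15 = 0.1395.
Non-CYP routes (7%) are unchanged.
CL_new/CL_old = 0.1395 + 0.07 = 0.2095.
To maintain the same steady-state level, dose must scale with clearance: new dose = 400 × 0.2095 = 83.8 mg.

83.8 mg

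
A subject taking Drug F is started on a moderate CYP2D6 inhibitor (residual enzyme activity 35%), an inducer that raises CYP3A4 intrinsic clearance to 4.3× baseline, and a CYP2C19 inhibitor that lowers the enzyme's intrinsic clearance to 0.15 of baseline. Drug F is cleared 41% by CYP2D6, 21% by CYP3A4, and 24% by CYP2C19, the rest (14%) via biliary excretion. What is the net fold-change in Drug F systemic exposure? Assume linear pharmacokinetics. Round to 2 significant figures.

The CYP2D6 pathway (41% of clearance) falls to 0.35× activity: 0.41 × 0.35 = 0.1435.
The CYP3A4 pathway (21% of clearance) is boosted to 4.3× activity: 0.21 × 4.3 = 0.903.
The CYP2C19 pathway (24% of clearance) drops to 0.15× activity: 0.24 × 0.15 = 0.036.
The remaining 14% of clearance is unaffected.
Relative clearance = 0.1435 + 0.903 + 0.036 + 0.14 = 1.2225.
Net systemic exposure ratio = 1 / 1.2225 = 0.82.

0.82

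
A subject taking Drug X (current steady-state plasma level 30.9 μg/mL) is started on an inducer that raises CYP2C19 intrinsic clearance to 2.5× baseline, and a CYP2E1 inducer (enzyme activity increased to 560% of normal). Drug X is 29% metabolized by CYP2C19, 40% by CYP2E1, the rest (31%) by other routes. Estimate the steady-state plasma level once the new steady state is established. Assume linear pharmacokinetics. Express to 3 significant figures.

9.44 μg/mL

The CYP2C19 pathway (29% of clearance) rises to 2.5× activity: 0.29 × 2.5 = 0.725.
The CYP2E1 pathway (40% of clearance) rises to 5.6× activity: 0.4 × 5.6 = 2.24.
The remaining 31% of clearance is unaffected.
CL_new/CL_old = 0.725 + 2.24 + 0.31 = 3.275.
Steady-state plasma level ∝ 1/CL: new value = 30.9 / 3.275 = 9.44 μg/mL.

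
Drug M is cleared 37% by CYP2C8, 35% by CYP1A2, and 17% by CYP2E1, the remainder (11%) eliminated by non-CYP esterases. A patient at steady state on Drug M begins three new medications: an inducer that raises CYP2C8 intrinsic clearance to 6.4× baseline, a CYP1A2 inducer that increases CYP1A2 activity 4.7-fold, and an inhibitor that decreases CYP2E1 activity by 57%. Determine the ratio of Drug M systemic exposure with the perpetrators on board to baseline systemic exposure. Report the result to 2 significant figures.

0.24

CYP2C8: 0.37 × 6.4 = 2.368
CYP1A2: 0.35 × 4.7 = 1.645
CYP2E1: 0.17 × 0.43 = 0.0731
Other: 0.11 (unchanged)
New clearance relative to baseline: 2.368 + 1.645 + 0.0731 + 0.11 = 4.1961.
Net systemic exposure ratio = 1 / 4.1961 = 0.24.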